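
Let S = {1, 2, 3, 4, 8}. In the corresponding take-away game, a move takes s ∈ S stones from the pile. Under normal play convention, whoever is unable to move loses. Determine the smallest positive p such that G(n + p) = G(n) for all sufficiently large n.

n :  0  1  2  3  4  5  6  7  8  9 10 11 12 13 14
G :  0  1  2  3  4  0  1  2  3  4  0  1  2  3  4
G(n+5) = G(n) holds for n = 0,…,7 (a full window of length max(S) = 8), so the sequence is purely periodic with period 5.

5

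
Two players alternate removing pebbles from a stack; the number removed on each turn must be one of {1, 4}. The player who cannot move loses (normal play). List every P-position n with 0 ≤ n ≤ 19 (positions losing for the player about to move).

0, 2, 5, 7, 10, 12, 15, 17

G(0) = 0
G(1) = mex{0} = 1
G(2) = mex{1} = 0
G(3) = mex{0} = 1
G(4) = mex{1,0} = 2
G(5) = mex{2,1} = 0
G(6) = mex{0,0} = 1
G(7) = mex{1,1} = 0
G(8) = mex{0,2} = 1
G(9) = mex{1,0} = 2
G(10) = mex{2,1} = 0
G(11) = mex{0,0} = 1
G(12) = mex{1,1} = 0
G(13) = mex{0,2} = 1
G(14) = mex{1,0} = 2
G(15) = mex{2,1} = 0
G(16) = mex{0,0} = 1
G(17) = mex{1,1} = 0
G(18) = mex{0,2} = 1
G(19) = mex{1,0} = 2
P-positions are exactly the n with G(n) = 0.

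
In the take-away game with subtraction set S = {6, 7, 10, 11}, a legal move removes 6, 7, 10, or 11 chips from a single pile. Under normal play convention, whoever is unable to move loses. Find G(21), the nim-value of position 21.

0

n :  0  1  2  3  4  5  6  7  8  9 10 11 12 13 14 15 16 17 18 19 20 21
G :  0  0  0  0  0  0  1  1  1  1  1  1  2  2  2  2  2  0  0  0  0  0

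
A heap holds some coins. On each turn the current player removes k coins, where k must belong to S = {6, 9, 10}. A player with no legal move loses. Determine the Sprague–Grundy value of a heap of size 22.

G(0) = 0
G(1) = mex{} = 0
G(2) = mex{} = 0
G(3) = mex{} = 0
G(4) = mex{} = 0
G(5) = mex{} = 0
G(6) = mex{0} = 1
G(7) = mex{0} = 1
G(8) = mex{0} = 1
G(9) = mex{0,0} = 1
G(10) = mex{0,0,0} = 1
G(11) = mex{0,0,0} = 1
G(12) = mex{1,0,0} = 2
G(13) = mex{1,0,0} = 2
G(14) = mex{1,0,0} = 2
G(15) = mex{1,1,0} = 2
G(16) = mex{1,1,1} = 0
G(17) = mex{1,1,1} = 0
G(18) = mex{2,1,1} = 0
G(19) = mex{2,1,1} = 0
G(20) = mex{2,1,1} = 0
G(21) = mex{2,2,1} = 0
G(22) = mex{0,2,2} = 1

1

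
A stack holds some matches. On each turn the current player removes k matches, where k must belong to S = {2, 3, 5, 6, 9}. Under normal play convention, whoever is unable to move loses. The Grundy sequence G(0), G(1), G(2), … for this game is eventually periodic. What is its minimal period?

n :  0  1  2  3  4  5  6  7  8  9 10 11 12 13 14 15 16 17 18 19 20 21 22 23 24 25 26 27 28
G :  0  0  1  1  2  2  3  3  0  4  1  5  0  4  1  2  0  3  1  2  0  3  1  2  0  3  1  2  0
From n = 14 onward G(n+4) = G(n); since this holds over max(S) = 9 consecutive positions the period is 4 (pre-period 14).

4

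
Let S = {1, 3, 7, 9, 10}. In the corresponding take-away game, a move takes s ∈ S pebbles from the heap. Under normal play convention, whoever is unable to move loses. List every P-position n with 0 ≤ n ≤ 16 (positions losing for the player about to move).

G(0) = 0
G(1) = mex{0} = 1
G(2) = mex{1} = 0
G(3) = mex{0,0} = 1
G(4) = mex{1,1} = 0
G(5) = mex{0,0} = 1
G(6) = mex{1,1} = 0
G(7) = mex{0,0,0} = 1
G(8) = mex{1,1,1} = 0
G(9) = mex{0,0,0,0} = 1
G(10) = mex{1,1,1,1,0} = 2
G(11) = mex{2,0,0,0,1} = 3
G(12) = mex{3,1,1,1,0} = 2
G(13) = mex{2,2,0,0,1} = 3
G(14) = mex{3,3,1,1,0} = 2
G(15) = mex{2,2,0,0,1} = 3
G(16) = mex{3,3,1,1,0} = 2
P-positions are exactly the n with G(n) = 0.

0, 2, 4, 6, 8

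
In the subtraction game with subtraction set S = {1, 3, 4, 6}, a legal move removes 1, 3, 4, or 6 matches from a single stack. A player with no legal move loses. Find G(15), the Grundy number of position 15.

n :  0  1  2  3  4  5  6  7  8  9 10 11 12 13 14 15
G :  0  1  0  1  2  3  2  0  1  0  1  2  3  2  0  1

1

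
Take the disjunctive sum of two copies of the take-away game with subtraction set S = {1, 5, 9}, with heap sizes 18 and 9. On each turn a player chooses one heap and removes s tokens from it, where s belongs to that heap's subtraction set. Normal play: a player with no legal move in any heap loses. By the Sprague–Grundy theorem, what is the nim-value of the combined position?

1

All heaps use S = {1, 5, 9}:
n :  0  1  2  3  4  5  6  7  8  9 10 11 12 13 14 15 16 17 18
G :  0  1  0  1  0  1  0  1  0  1  0  1  0  1  0  1  0  1  0
Heap A: G(18) = 0.
Heap B: G(9) = 1.
Combined Grundy value = 0 ⊕ 1 = 1.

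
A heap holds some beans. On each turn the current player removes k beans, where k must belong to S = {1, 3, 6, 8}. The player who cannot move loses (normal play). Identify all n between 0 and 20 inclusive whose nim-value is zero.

G(0) = 0
G(1) = mex{0} = 1
G(2) = mex{1} = 0
G(3) = mex{0,0} = 1
G(4) = mex{1,1} = 0
G(5) = mex{0,0} = 1
G(6) = mex{1,1,0} = 2
G(7) = mex{2,0,1} = 3
G(8) = mex{3,1,0,0} = 2
G(9) = mex{2,2,1,1} = 0
G(10) = mex{0,3,0,0} = 1
G(11) = mex{1,2,1,1} = 0
G(12) = mex{0,0,2,0} = 1
G(13) = mex{1,1,3,1} = 0
G(14) = mex{0,0,2,2} = 1
G(15) = mex{1,1,0,3} = 2
G(16) = mex{2,0,1,2} = 3
G(17) = mex{3,1,0,0} = 2
G(18) = mex{2,2,1,1} = 0
G(19) = mex{0,3,0,0} = 1
G(20) = mex{1,2,1,1} = 0
P-positions are exactly the n with G(n) = 0.

0, 2, 4, 9, 11, 13, 18, 20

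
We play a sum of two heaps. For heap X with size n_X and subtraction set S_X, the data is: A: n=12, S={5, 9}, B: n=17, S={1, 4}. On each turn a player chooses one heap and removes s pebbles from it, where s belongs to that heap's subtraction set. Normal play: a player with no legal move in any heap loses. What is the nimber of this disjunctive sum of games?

Heap A, S = {5, 9}:
G(0) = 0
G(1) = mex{} = 0
G(2) = mex{} = 0
G(3) = mex{} = 0
G(4) = mex{} = 0
G(5) = mex{0} = 1
G(6) = mex{0} = 1
G(7) = mex{0} = 1
G(8) = mex{0} = 1
G(9) = mex{0,0} = 1
G(10) = mex{1,0} = 2
G(11) = mex{1,0} = 2
G(12) = mex{1,0} = 2
G_A(12) = 2.
Heap B, S = {1, 4}:
G(0) = 0
G(1) = mex{0} = 1
G(2) = mex{1} = 0
G(3) = mex{0} = 1
G(4) = mex{1,0} = 2
G(5) = mex{2,1} = 0
G(6) = mex{0,0} = 1
G(7) = mex{1,1} = 0
G(8) = mex{0,2} = 1
G(9) = mex{1,0} = 2
G(10) = mex{2,1} = 0
G(11) = mex{0,0} = 1
G(12) = mex{1,1} = 0
G(13) = mex{0,2} = 1
G(14) = mex{1,0} = 2
G(15) = mex{2,1} = 0
G(16) = mex{0,0} = 1
G(17) = mex{1,1} = 0
G_B(17) = 0.
Combined Grundy value = 2 ⊕ 0 = 2.

2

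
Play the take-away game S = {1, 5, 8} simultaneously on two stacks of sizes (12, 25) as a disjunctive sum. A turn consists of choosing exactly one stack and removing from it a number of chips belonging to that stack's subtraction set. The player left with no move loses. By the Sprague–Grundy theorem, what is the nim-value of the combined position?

All stacks use S = {1, 5, 8}:
n :  0  1  2  3  4  5  6  7  8  9 10 11 12 13 14 15 16 17 18 19 20 21 22 23 24 25
G :  0  1  0  1  0  1  0  1  2  3  2  3  2  0  1  0  1  0  1  0  1  2  3  2  3  2
Stack A: G(12) = 2.
Stack B: G(25) = 2.
Combined Grundy value = 2 ⊕ 2 = 0.

0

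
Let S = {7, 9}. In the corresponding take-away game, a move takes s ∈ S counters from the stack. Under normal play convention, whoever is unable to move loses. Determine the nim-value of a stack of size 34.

n :  0  1  2  3  4  5  6  7  8  9 10 11 12 13 14 15 16 17 18 19 20 21 22 23 24 25 26 27 28 29 30 31 32 33 34
G :  0  0  0  0  0  0  0  1  1  1  1  1  1  1  2  2  0  0  0  0  0  0  0  1  1  1  1  1  1  1  2  2  0  0  0

0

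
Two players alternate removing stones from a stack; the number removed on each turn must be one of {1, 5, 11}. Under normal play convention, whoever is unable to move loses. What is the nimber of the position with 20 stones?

n :  0  1  2  3  4  5  6  7  8  9 10 11 12 13 14 15 16 17 18 19 20
G :  0  1  0  1  0  1  0  1  0  1  0  1  0  1  0  1  0  1  0  1  0

0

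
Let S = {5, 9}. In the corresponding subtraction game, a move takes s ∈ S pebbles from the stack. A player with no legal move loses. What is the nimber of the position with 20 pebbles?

G(0) = 0
G(1) = mex{} = 0
G(2) = mex{} = 0
G(3) = mex{} = 0
G(4) = mex{} = 0
G(5) = mex{0} = 1
G(6) = mex{0} = 1
G(7) = mex{0} = 1
G(8) = mex{0} = 1
G(9) = mex{0,0} = 1
G(10) = mex{1,0} = 2
G(11) = mex{1,0} = 2
G(12) = mex{1,0} = 2
G(13) = mex{1,0} = 2
G(14) = mex{1,1} = 0
G(15) = mex{2,1} = 0
G(16) = mex{2,1} = 0
G(17) = mex{2,1} = 0
G(18) = mex{2,1} = 0
G(19) = mex{0,2} = 1
G(20) = mex{0,2} = 1

1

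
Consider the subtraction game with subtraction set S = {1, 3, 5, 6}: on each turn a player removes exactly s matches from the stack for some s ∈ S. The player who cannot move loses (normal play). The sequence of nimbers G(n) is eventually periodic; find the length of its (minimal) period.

11

n :  0  1  2  3  4  5  6  7  8  9 10 11 12 13 14 15 16 17 18 19 20 21 22 23
G :  0  1  0  1  0  1  2  3  2  3  2  0  1  0  1  0  1  2  3  2  3  2  0  1
G(n+11) = G(n) holds for n = 0,…,5 (a full window of length max(S) = 6), so the sequence is purely periodic with period 11.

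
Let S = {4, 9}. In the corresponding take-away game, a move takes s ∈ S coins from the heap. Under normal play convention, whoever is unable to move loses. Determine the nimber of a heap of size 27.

n :  0  1  2  3  4  5  6  7  8  9 10 11 12 13 14 15 16 17 18 19 20 21 22 23 24 25 26 27
G :  0  0  0  0  1  1  1  1  0  2  2  2  1  0  0  0  0  1  1  1  1  0  2  2  2  1  0  0

0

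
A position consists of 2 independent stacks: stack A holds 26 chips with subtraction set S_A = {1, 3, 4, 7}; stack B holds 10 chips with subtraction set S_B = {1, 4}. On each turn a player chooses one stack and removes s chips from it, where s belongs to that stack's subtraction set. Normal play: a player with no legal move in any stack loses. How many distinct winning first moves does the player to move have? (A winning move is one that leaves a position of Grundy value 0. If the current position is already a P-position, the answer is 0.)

0

Stack A, S = {1, 3, 4, 7}:
G(0) = 0
G(1) = mex{0} = 1
G(2) = mex{1} = 0
G(3) = mex{0,0} = 1
G(4) = mex{1,1,0} = 2
G(5) = mex{2,0,1} = 3
G(6) = mex{3,1,0} = 2
G(7) = mex{2,2,1,0} = 3
G(8) = mex{3,3,2,1} = 0
G(9) = mex{0,2,3,0} = 1
G(10) = mex{1,3,2,1} = 0
G(11) = mex{0,0,3,2} = 1
G(12) = mex{1,1,0,3} = 2
G(13) = mex{2,0,1,2} = 3
G(14) = mex{3,1,0,3} = 2
G(15) = mex{2,2,1,0} = 3
G(16) = mex{3,3,2,1} = 0
G(17) = mex{0,2,3,0} = 1
G(18) = mex{1,3,2,1} = 0
G(19) = mex{0,0,3,2} = 1
G(20) = mex{1,1,0,3} = 2
G(21) = mex{2,0,1,2} = 3
G(22) = mex{3,1,0,3} = 2
G(23) = mex{2,2,1,0} = 3
G(24) = mex{3,3,2,1} = 0
G(25) = mex{0,2,3,0} = 1
G(26) = mex{1,3,2,1} = 0
G_A(26) = 0.
Stack B, S = {1, 4}:
n :  0  1  2  3  4  5  6  7  8  9 10
G :  0  1  0  1  2  0  1  0  1  2  0
G_B(10) = 0.
Combined Grundy value = 0 ⊕ 0 = 0.
A winning move leaves total XOR = 0, i.e. changes one component's Grundy value g to g ⊕ X where X is the current total.
Stack A: target g' = 0⊕0 = 0, but every legal move changes the Grundy value (mex property), so 0 moves.
Stack B: target g' = 0⊕0 = 0, but every legal move changes the Grundy value (mex property), so 0 moves.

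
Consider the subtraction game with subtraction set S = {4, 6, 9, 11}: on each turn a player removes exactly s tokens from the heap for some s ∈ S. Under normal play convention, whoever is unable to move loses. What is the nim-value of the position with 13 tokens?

n :  0  1  2  3  4  5  6  7  8  9 10 11 12 13
G :  0  0  0  0  1  1  1  1  2  2  2  2  3  3

3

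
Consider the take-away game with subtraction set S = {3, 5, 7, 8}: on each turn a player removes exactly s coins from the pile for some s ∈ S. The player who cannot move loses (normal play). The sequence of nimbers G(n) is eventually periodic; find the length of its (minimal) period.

G(0) = 0
G(1) = mex{} = 0
G(2) = mex{} = 0
G(3) = mex{0} = 1
G(4) = mex{0} = 1
G(5) = mex{0,0} = 1
G(6) = mex{1,0} = 2
G(7) = mex{1,0,0} = 2
G(8) = mex{1,1,0,0} = 2
G(9) = mex{2,1,0,0} = 3
G(10) = mex{2,1,1,0} = 3
G(11) = mex{2,2,1,1} = 0
G(12) = mex{3,2,1,1} = 0
G(13) = mex{3,2,2,1} = 0
G(14) = mex{0,3,2,2} = 1
G(15) = mex{0,3,2,2} = 1
G(16) = mex{0,0,3,2} = 1
G(17) = mex{1,0,3,3} = 2
G(18) = mex{1,0,0,3} = 2
G(19) = mex{1,1,0,0} = 2
G(20) = mex{2,1,0,0} = 3
G(21) = mex{2,1,1,0} = 3
G(22) = mex{2,2,1,1} = 0
G(23) = mex{3,2,1,1} = 0
G(n+11) = G(n) holds for n = 0,…,7 (a full window of length max(S) = 8), so the sequence is purely periodic with period 11.

11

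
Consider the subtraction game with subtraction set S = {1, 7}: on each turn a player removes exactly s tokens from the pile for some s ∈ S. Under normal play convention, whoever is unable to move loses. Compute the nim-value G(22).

0

G(0) = 0
G(1) = mex{0} = 1
G(2) = mex{1} = 0
G(3) = mex{0} = 1
G(4) = mex{1} = 0
G(5) = mex{0} = 1
G(6) = mex{1} = 0
G(7) = mex{0,0} = 1
G(8) = mex{1,1} = 0
G(9) = mex{0,0} = 1
G(10) = mex{1,1} = 0
G(11) = mex{0,0} = 1
G(12) = mex{1,1} = 0
G(13) = mex{0,0} = 1
G(14) = mex{1,1} = 0
G(15) = mex{0,0} = 1
G(16) = mex{1,1} = 0
G(17) = mex{0,0} = 1
G(18) = mex{1,1} = 0
G(19) = mex{0,0} = 1
G(20) = mex{1,1} = 0
G(21) = mex{0,0} = 1
G(22) = mex{1,1} = 0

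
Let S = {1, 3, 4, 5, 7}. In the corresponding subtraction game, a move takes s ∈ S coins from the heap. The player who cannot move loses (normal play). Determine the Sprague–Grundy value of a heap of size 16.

0

n :  0  1  2  3  4  5  6  7  8  9 10 11 12 13 14 15 16
G :  0  1  0  1  2  3  2  3  0  1  0  1  2  3  2  3  0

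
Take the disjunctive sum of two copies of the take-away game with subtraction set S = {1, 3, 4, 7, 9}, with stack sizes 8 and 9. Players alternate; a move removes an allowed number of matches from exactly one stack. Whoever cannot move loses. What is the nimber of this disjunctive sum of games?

1

All stacks use S = {1, 3, 4, 7, 9}:
G(0) = 0
G(1) = mex{0} = 1
G(2) = mex{1} = 0
G(3) = mex{0,0} = 1
G(4) = mex{1,1,0} = 2
G(5) = mex{2,0,1} = 3
G(6) = mex{3,1,0} = 2
G(7) = mex{2,2,1,0} = 3
G(8) = mex{3,3,2,1} = 0
G(9) = mex{0,2,3,0,0} = 1
Stack A: G(8) = 0.
Stack B: G(9) = 1.
Combined Grundy value = 0 ⊕ 1 = 1.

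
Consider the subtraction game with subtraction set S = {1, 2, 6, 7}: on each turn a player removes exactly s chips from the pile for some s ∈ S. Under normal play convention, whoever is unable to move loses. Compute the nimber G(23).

n :  0  1  2  3  4  5  6  7  8  9 10 11 12 13 14 15 16 17 18 19 20 21 22 23
G :  0  1  2  0  1  2  3  4  0  1  2  0  1  2  3  4  0  1  2  0  1  2  3  4

4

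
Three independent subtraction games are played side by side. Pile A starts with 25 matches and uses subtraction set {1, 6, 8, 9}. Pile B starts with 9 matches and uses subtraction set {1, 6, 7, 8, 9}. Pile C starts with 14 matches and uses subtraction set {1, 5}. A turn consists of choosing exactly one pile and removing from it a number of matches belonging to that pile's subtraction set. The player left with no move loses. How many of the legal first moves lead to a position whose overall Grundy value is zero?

Pile A, S = {1, 6, 8, 9}:
G(0) = 0
G(1) = mex{0} = 1
G(2) = mex{1} = 0
G(3) = mex{0} = 1
G(4) = mex{1} = 0
G(5) = mex{0} = 1
G(6) = mex{1,0} = 2
G(7) = mex{2,1} = 0
G(8) = mex{0,0,0} = 1
G(9) = mex{1,1,1,0} = 2
G(10) = mex{2,0,0,1} = 3
G(11) = mex{3,1,1,0} = 2
G(12) = mex{2,2,0,1} = 3
G(13) = mex{3,0,1,0} = 2
G(14) = mex{2,1,2,1} = 0
G(15) = mex{0,2,0,2} = 1
G(16) = mex{1,3,1,0} = 2
G(17) = mex{2,2,2,1} = 0
G(18) = mex{0,3,3,2} = 1
G(19) = mex{1,2,2,3} = 0
G(20) = mex{0,0,3,2} = 1
G(21) = mex{1,1,2,3} = 0
G(22) = mex{0,2,0,2} = 1
G(23) = mex{1,0,1,0} = 2
G(24) = mex{2,1,2,1} = 0
G(25) = mex{0,0,0,2} = 1
G_A(25) = 1.
Pile B, S = {1, 6, 7, 8, 9}:
n : 0 1 2 3 4 5 6 7 8 9
G : 0 1 0 1 0 1 2 3 2 3
G_B(9) = 3.
Pile C, S = {1, 5}:
G(0) = 0
G(1) = mex{0} = 1
G(2) = mex{1} = 0
G(3) = mex{0} = 1
G(4) = mex{1} = 0
G(5) = mex{0,0} = 1
G(6) = mex{1,1} = 0
G(7) = mex{0,0} = 1
G(8) = mex{1,1} = 0
G(9) = mex{0,0} = 1
G(10) = mex{1,1} = 0
G(11) = mex{0,0} = 1
G(12) = mex{1,1} = 0
G(13) = mex{0,0} = 1
G(14) = mex{1,1} = 0
G_C(14) = 0.
Combined Grundy value = 1 ⊕ 3 ⊕ 0 = 2.
A winning move leaves total XOR = 0, i.e. changes one component's Grundy value g to g ⊕ X where X is the current total.
Pile A: need g' = 1⊕2 = 3. Options: 25−1→G=0, 25−6→G=0, 25−8→G=0, 25−9→G=2. Hits: 0.
Pile B: need g' = 3⊕2 = 1. Options: 9−1→G=2, 9−6→G=1, 9−7→G=0, 9−8→G=1, 9−9→G=0. Hits: 2.
Pile C: need g' = 0⊕2 = 2. Options: 14−1→G=1, 14−5→G=1. Hits: 0.

2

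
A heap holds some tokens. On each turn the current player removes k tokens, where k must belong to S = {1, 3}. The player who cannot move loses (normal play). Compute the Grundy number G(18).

0

G(0) = 0
G(1) = mex{0} = 1
G(2) = mex{1} = 0
G(3) = mex{0,0} = 1
G(4) = mex{1,1} = 0
G(5) = mex{0,0} = 1
G(6) = mex{1,1} = 0
G(7) = mex{0,0} = 1
G(8) = mex{1,1} = 0
G(9) = mex{0,0} = 1
G(10) = mex{1,1} = 0
G(11) = mex{0,0} = 1
G(12) = mex{1,1} = 0
G(13) = mex{0,0} = 1
G(14) = mex{1,1} = 0
G(15) = mex{0,0} = 1
G(16) = mex{1,1} = 0
G(17) = mex{0,0} = 1
G(18) = mex{1,1} = 0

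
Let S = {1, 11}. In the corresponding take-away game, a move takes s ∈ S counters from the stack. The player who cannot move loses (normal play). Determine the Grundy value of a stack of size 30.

n :  0  1  2  3  4  5  6  7  8  9 10 11 12 13 14 15 16 17 18 19 20 21 22 23 24 25 26 27 28 29 30
G :  0  1  0  1  0  1  0  1  0  1  0  1  0  1  0  1  0  1  0  1  0  1  0  1  0  1  0  1  0  1  0

0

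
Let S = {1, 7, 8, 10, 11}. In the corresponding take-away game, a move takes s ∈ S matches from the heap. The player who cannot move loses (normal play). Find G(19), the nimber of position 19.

G(0) = 0
G(1) = mex{0} = 1
G(2) = mex{1} = 0
G(3) = mex{0} = 1
G(4) = mex{1} = 0
G(5) = mex{0} = 1
G(6) = mex{1} = 0
G(7) = mex{0,0} = 1
G(8) = mex{1,1,0} = 2
G(9) = mex{2,0,1} = 3
G(10) = mex{3,1,0,0} = 2
G(11) = mex{2,0,1,1,0} = 3
G(12) = mex{3,1,0,0,1} = 2
G(13) = mex{2,0,1,1,0} = 3
G(14) = mex{3,1,0,0,1} = 2
G(15) = mex{2,2,1,1,0} = 3
G(16) = mex{3,3,2,0,1} = 4
G(17) = mex{4,2,3,1,0} = 5
G(18) = mex{5,3,2,2,1} = 0
G(19) = mex{0,2,3,3,2} = 1

1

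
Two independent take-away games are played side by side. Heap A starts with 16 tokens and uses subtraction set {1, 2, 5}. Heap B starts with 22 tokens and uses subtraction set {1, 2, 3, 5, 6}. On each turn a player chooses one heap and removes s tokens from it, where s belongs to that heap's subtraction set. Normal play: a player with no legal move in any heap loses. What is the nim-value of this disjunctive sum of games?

Heap A, S = {1, 2, 5}:
G(0) = 0
G(1) = mex{0} = 1
G(2) = mex{1,0} = 2
G(3) = mex{2,1} = 0
G(4) = mex{0,2} = 1
G(5) = mex{1,0,0} = 2
G(6) = mex{2,1,1} = 0
G(7) = mex{0,2,2} = 1
G(8) = mex{1,0,0} = 2
G(9) = mex{2,1,1} = 0
G(10) = mex{0,2,2} = 1
G(11) = mex{1,0,0} = 2
G(12) = mex{2,1,1} = 0
G(13) = mex{0,2,2} = 1
G(14) = mex{1,0,0} = 2
G(15) = mex{2,1,1} = 0
G(16) = mex{0,2,2} = 1
G_A(16) = 1.
Heap B, S = {1, 2, 3, 5, 6}:
G(0) = 0
G(1) = mex{0} = 1
G(2) = mex{1,0} = 2
G(3) = mex{2,1,0} = 3
G(4) = mex{3,2,1} = 0
G(5) = mex{0,3,2,0} = 1
G(6) = mex{1,0,3,1,0} = 2
G(7) = mex{2,1,0,2,1} = 3
G(8) = mex{3,2,1,3,2} = 0
G(9) = mex{0,3,2,0,3} = 1
G(10) = mex{1,0,3,1,0} = 2
G(11) = mex{2,1,0,2,1} = 3
G(12) = mex{3,2,1,3,2} = 0
G(13) = mex{0,3,2,0,3} = 1
G(14) = mex{1,0,3,1,0} = 2
G(15) = mex{2,1,0,2,1} = 3
G(16) = mex{3,2,1,3,2} = 0
G(17) = mex{0,3,2,0,3} = 1
G(18) = mex{1,0,3,1,0} = 2
G(19) = mex{2,1,0,2,1} = 3
G(20) = mex{3,2,1,3,2} = 0
G(21) = mex{0,3,2,0,3} = 1
G(22) = mex{1,0,3,1,0} = 2
G_B(22) = 2.
Combined Grundy value = 1 ⊕ 2 = 3.

3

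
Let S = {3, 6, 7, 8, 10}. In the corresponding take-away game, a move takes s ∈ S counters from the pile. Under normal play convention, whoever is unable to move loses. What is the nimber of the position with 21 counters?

2

n :  0  1  2  3  4  5  6  7  8  9 10 11 12 13 14 15 16 17 18 19 20 21
G :  0  0  0  1  1  1  2  2  2  3  3  3  4  0  0  0  1  1  1  2  2  2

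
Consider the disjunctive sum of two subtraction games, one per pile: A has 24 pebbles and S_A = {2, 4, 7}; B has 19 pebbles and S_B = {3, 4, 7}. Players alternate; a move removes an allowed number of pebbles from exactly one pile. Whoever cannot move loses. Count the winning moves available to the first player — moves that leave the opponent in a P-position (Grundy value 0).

Pile A, S = {2, 4, 7}:
G(0) = 0
G(1) = mex{} = 0
G(2) = mex{0} = 1
G(3) = mex{0} = 1
G(4) = mex{1,0} = 2
G(5) = mex{1,0} = 2
G(6) = mex{2,1} = 0
G(7) = mex{2,1,0} = 3
G(8) = mex{0,2,0} = 1
G(9) = mex{3,2,1} = 0
G(10) = mex{1,0,1} = 2
G(11) = mex{0,3,2} = 1
G(12) = mex{2,1,2} = 0
G(13) = mex{1,0,0} = 2
G(14) = mex{0,2,3} = 1
G(15) = mex{2,1,1} = 0
G(16) = mex{1,0,0} = 2
G(17) = mex{0,2,2} = 1
G(18) = mex{2,1,1} = 0
G(19) = mex{1,0,0} = 2
G(20) = mex{0,2,2} = 1
G(21) = mex{2,1,1} = 0
G(22) = mex{1,0,0} = 2
G(23) = mex{0,2,2} = 1
G(24) = mex{2,1,1} = 0
G_A(24) = 0.
Pile B, S = {3, 4, 7}:
G(0) = 0
G(1) = mex{} = 0
G(2) = mex{} = 0
G(3) = mex{0} = 1
G(4) = mex{0,0} = 1
G(5) = mex{0,0} = 1
G(6) = mex{1,0} = 2
G(7) = mex{1,1,0} = 2
G(8) = mex{1,1,0} = 2
G(9) = mex{2,1,0} = 3
G(10) = mex{2,2,1} = 0
G(11) = mex{2,2,1} = 0
G(12) = mex{3,2,1} = 0
G(13) = mex{0,3,2} = 1
G(14) = mex{0,0,2} = 1
G(15) = mex{0,0,2} = 1
G(16) = mex{1,0,3} = 2
G(17) = mex{1,1,0} = 2
G(18) = mex{1,1,0} = 2
G(19) = mex{2,1,0} = 3
G_B(19) = 3.
Combined Grundy value = 0 ⊕ 3 = 3.
A winning move leaves total XOR = 0, i.e. changes one component's Grundy value g to g ⊕ X where X is the current total.
Pile A: need g' = 0⊕3 = 3. Options: 24−2→G=2, 24−4→G=1, 24−7→G=1. Hits: 0.
Pile B: need g' = 3⊕3 = 0. Options: 19−3→G=2, 19−4→G=1, 19−7→G=0. Hits: 1.

1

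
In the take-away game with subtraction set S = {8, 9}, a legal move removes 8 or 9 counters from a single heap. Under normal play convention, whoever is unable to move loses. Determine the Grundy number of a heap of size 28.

G(0) = 0
G(1) = mex{} = 0
G(2) = mex{} = 0
G(3) = mex{} = 0
G(4) = mex{} = 0
G(5) = mex{} = 0
G(6) = mex{} = 0
G(7) = mex{} = 0
G(8) = mex{0} = 1
G(9) = mex{0,0} = 1
G(10) = mex{0,0} = 1
G(11) = mex{0,0} = 1
G(12) = mex{0,0} = 1
G(13) = mex{0,0} = 1
G(14) = mex{0,0} = 1
G(15) = mex{0,0} = 1
G(16) = mex{1,0} = 2
G(17) = mex{1,1} = 0
G(18) = mex{1,1} = 0
G(19) = mex{1,1} = 0
G(20) = mex{1,1} = 0
G(21) = mex{1,1} = 0
G(22) = mex{1,1} = 0
G(23) = mex{1,1} = 0
G(24) = mex{2,1} = 0
G(25) = mex{0,2} = 1
G(26) = mex{0,0} = 1
G(27) = mex{0,0} = 1
G(28) = mex{0,0} = 1

1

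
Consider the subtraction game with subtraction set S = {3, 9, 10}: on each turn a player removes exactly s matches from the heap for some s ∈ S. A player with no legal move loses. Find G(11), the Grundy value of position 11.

G(0) = 0
G(1) = mex{} = 0
G(2) = mex{} = 0
G(3) = mex{0} = 1
G(4) = mex{0} = 1
G(5) = mex{0} = 1
G(6) = mex{1} = 0
G(7) = mex{1} = 0
G(8) = mex{1} = 0
G(9) = mex{0,0} = 1
G(10) = mex{0,0,0} = 1
G(11) = mex{0,0,0} = 1

1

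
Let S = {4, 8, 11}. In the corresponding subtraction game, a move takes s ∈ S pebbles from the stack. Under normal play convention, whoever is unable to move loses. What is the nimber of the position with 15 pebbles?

0

n :  0  1  2  3  4  5  6  7  8  9 10 11 12 13 14 15
G :  0  0  0  0  1  1  1  1  2  2  2  2  3  3  3  0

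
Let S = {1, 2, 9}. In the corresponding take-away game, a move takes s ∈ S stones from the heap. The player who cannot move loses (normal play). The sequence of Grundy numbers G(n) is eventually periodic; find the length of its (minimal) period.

10

n :  0  1  2  3  4  5  6  7  8  9 10 11 12 13 14 15 16 17 18 19 20 21
G :  0  1  2  0  1  2  0  1  2  3  0  1  2  0  1  2  0  1  2  3  0  1
G(n+10) = G(n) holds for n = 0,…,8 (a full window of length max(S) = 9), so the sequence is purely periodic with period 10.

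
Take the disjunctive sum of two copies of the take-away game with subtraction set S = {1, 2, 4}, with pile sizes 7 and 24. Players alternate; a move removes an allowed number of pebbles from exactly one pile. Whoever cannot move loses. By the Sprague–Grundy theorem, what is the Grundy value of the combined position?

1

All piles use S = {1, 2, 4}:
G(0) = 0
G(1) = mex{0} = 1
G(2) = mex{1,0} = 2
G(3) = mex{2,1} = 0
G(4) = mex{0,2,0} = 1
G(5) = mex{1,0,1} = 2
G(6) = mex{2,1,2} = 0
G(7) = mex{0,2,0} = 1
G(8) = mex{1,0,1} = 2
G(9) = mex{2,1,2} = 0
G(10) = mex{0,2,0} = 1
G(11) = mex{1,0,1} = 2
G(12) = mex{2,1,2} = 0
G(13) = mex{0,2,0} = 1
G(14) = mex{1,0,1} = 2
G(15) = mex{2,1,2} = 0
G(16) = mex{0,2,0} = 1
G(17) = mex{1,0,1} = 2
G(18) = mex{2,1,2} = 0
G(19) = mex{0,2,0} = 1
G(20) = mex{1,0,1} = 2
G(21) = mex{2,1,2} = 0
G(22) = mex{0,2,0} = 1
G(23) = mex{1,0,1} = 2
G(24) = mex{2,1,2} = 0
Pile A: G(7) = 1.
Pile B: G(24) = 0.
Combined Grundy value = 1 ⊕ 0 = 1.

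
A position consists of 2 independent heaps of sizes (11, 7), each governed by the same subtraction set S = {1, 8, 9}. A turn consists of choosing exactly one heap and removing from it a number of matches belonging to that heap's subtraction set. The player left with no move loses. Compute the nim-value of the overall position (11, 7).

All heaps use S = {1, 8, 9}:
n :  0  1  2  3  4  5  6  7  8  9 10 11
G :  0  1  0  1  0  1  0  1  2  3  2  3
Heap A: G(11) = 3.
Heap B: G(7) = 1.
Combined Grundy value = 3 ⊕ 1 = 2.

2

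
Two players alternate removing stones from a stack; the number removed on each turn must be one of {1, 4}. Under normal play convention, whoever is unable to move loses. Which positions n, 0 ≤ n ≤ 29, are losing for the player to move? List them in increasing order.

0, 2, 5, 7, 10, 12, 15, 17, 20, 22, 25, 27

n :  0  1  2  3  4  5  6  7  8  9 10 11 12 13 14 15 16 17 18 19 20 21 22 23 24 25 26 27 28 29
G :  0  1  0  1  2  0  1  0  1  2  0  1  0  1  2  0  1  0  1  2  0  1  0  1  2  0  1  0  1  2
P-positions are exactly the n with G(n) = 0.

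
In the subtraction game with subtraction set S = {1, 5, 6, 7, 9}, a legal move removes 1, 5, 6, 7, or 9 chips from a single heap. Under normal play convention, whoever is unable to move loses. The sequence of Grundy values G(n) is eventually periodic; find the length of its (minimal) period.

G(0) = 0
G(1) = mex{0} = 1
G(2) = mex{1} = 0
G(3) = mex{0} = 1
G(4) = mex{1} = 0
G(5) = mex{0,0} = 1
G(6) = mex{1,1,0} = 2
G(7) = mex{2,0,1,0} = 3
G(8) = mex{3,1,0,1} = 2
G(9) = mex{2,0,1,0,0} = 3
G(10) = mex{3,1,0,1,1} = 2
G(11) = mex{2,2,1,0,0} = 3
G(12) = mex{3,3,2,1,1} = 0
G(13) = mex{0,2,3,2,0} = 1
G(14) = mex{1,3,2,3,1} = 0
G(15) = mex{0,2,3,2,2} = 1
G(16) = mex{1,3,2,3,3} = 0
G(17) = mex{0,0,3,2,2} = 1
G(18) = mex{1,1,0,3,3} = 2
G(19) = mex{2,0,1,0,2} = 3
G(20) = mex{3,1,0,1,3} = 2
G(21) = mex{2,0,1,0,0} = 3
G(22) = mex{3,1,0,1,1} = 2
G(23) = mex{2,2,1,0,0} = 3
G(24) = mex{3,3,2,1,1} = 0
G(25) = mex{0,2,3,2,0} = 1
G(n+12) = G(n) holds for n = 0,…,8 (a full window of length max(S) = 9), so the sequence is purely periodic with period 12.

12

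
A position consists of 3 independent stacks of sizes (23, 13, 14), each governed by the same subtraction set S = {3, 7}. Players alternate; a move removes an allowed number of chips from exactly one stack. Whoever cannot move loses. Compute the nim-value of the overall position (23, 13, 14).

1

All stacks use S = {3, 7}:
n :  0  1  2  3  4  5  6  7  8  9 10 11 12 13 14 15 16 17 18 19 20 21 22 23
G :  0  0  0  1  1  1  0  2  2  1  0  0  0  1  1  1  0  2  2  1  0  0  0  1
Stack A: G(23) = 1.
Stack B: G(13) = 1.
Stack C: G(14) = 1.
Combined Grundy value = 1 ⊕ 1 ⊕ 1 = 1.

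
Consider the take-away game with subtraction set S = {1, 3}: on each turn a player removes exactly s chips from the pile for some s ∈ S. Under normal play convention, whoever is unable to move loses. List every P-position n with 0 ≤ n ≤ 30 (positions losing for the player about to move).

0, 2, 4, 6, 8, 10, 12, 14, 16, 18, 20, 22, 24, 26, 28, 30

n :  0  1  2  3  4  5  6  7  8  9 10 11 12 13 14 15 16 17 18 19 20 21 22 23 24 25 26 27 28 29 30
G :  0  1  0  1  0  1  0  1  0  1  0  1  0  1  0  1  0  1  0  1  0  1  0  1  0  1  0  1  0  1  0
P-positions are exactly the n with G(n) = 0.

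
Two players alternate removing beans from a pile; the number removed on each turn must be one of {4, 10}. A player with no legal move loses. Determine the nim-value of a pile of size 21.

1

n :  0  1  2  3  4  5  6  7  8  9 10 11 12 13 14 15 16 17 18 19 20 21
G :  0  0  0  0  1  1  1  1  0  0  2  2  1  1  0  0  0  0  1  1  1  1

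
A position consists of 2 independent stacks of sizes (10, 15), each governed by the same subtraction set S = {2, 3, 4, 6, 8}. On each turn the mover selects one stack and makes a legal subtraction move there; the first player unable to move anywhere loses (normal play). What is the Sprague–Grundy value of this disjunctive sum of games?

All stacks use S = {2, 3, 4, 6, 8}:
n :  0  1  2  3  4  5  6  7  8  9 10 11 12 13 14 15
G :  0  0  1  1  2  2  3  3  4  4  0  0  1  1  2  2
Stack A: G(10) = 0.
Stack B: G(15) = 2.
Combined Grundy value = 0 ⊕ 2 = 2.

2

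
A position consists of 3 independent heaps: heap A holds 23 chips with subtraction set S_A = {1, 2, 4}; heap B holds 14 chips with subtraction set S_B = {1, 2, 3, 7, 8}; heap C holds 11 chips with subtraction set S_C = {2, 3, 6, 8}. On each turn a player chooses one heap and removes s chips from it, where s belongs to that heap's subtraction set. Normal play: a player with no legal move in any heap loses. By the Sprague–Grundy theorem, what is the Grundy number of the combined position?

0

Heap A, S = {1, 2, 4}:
n :  0  1  2  3  4  5  6  7  8  9 10 11 12 13 14 15 16 17 18 19 20 21 22 23
G :  0  1  2  0  1  2  0  1  2  0  1  2  0  1  2  0  1  2  0  1  2  0  1  2
G_A(23) = 2.
Heap B, S = {1, 2, 3, 7, 8}:
n :  0  1  2  3  4  5  6  7  8  9 10 11 12 13 14
G :  0  1  2  3  0  1  2  3  4  0  1  2  3  0  1
G_B(14) = 1.
Heap C, S = {2, 3, 6, 8}:
n :  0  1  2  3  4  5  6  7  8  9 10 11
G :  0  0  1  1  2  0  3  1  2  2  0  3
G_C(11) = 3.
Combined Grundy value = 2 ⊕ 1 ⊕ 3 = 0.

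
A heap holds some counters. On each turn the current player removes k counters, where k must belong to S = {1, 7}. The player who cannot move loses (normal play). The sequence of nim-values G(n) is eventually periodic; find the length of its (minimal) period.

n :  0  1  2  3  4  5  6  7  8  9 10 11 12 13 14
G :  0  1  0  1  0  1  0  1  0  1  0  1  0  1  0
G(n+2) = G(n) holds for n = 0,…,6 (a full window of length max(S) = 7), so the sequence is purely periodic with period 2.

2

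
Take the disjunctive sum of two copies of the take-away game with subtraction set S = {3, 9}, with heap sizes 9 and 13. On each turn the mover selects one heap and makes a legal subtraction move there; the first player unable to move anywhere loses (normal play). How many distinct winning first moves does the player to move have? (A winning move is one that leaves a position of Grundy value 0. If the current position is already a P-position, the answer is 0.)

All heaps use S = {3, 9}:
G(0) = 0
G(1) = mex{} = 0
G(2) = mex{} = 0
G(3) = mex{0} = 1
G(4) = mex{0} = 1
G(5) = mex{0} = 1
G(6) = mex{1} = 0
G(7) = mex{1} = 0
G(8) = mex{1} = 0
G(9) = mex{0,0} = 1
G(10) = mex{0,0} = 1
G(11) = mex{0,0} = 1
G(12) = mex{1,1} = 0
G(13) = mex{1,1} = 0
Heap A: G(9) = 1.
Heap B: G(13) = 0.
Combined Grundy value = 1 ⊕ 0 = 1.
A winning move leaves total XOR = 0, i.e. changes one component's Grundy value g to g ⊕ X where X is the current total.
Heap A: need g' = 1⊕1 = 0. Options: 9−3→G=0, 9−9→G=0. Hits: 2.
Heap B: need g' = 0⊕1 = 1. Options: 13−3→G=1, 13−9→G=1. Hits: 2.

4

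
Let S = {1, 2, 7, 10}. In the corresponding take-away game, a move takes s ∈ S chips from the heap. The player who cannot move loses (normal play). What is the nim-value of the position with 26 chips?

n :  0  1  2  3  4  5  6  7  8  9 10 11 12 13 14 15 16 17 18 19 20 21 22 23 24 25 26
G :  0  1  2  0  1  2  0  1  2  0  1  2  0  1  2  0  1  2  0  1  2  0  1  2  0  1  2

2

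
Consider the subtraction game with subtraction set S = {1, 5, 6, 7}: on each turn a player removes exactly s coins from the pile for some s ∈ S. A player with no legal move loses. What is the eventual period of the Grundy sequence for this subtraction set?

12

G(0) = 0
G(1) = mex{0} = 1
G(2) = mex{1} = 0
G(3) = mex{0} = 1
G(4) = mex{1} = 0
G(5) = mex{0,0} = 1
G(6) = mex{1,1,0} = 2
G(7) = mex{2,0,1,0} = 3
G(8) = mex{3,1,0,1} = 2
G(9) = mex{2,0,1,0} = 3
G(10) = mex{3,1,0,1} = 2
G(11) = mex{2,2,1,0} = 3
G(12) = mex{3,3,2,1} = 0
G(13) = mex{0,2,3,2} = 1
G(14) = mex{1,3,2,3} = 0
G(15) = mex{0,2,3,2} = 1
G(16) = mex{1,3,2,3} = 0
G(17) = mex{0,0,3,2} = 1
G(18) = mex{1,1,0,3} = 2
G(19) = mex{2,0,1,0} = 3
G(20) = mex{3,1,0,1} = 2
G(21) = mex{2,0,1,0} = 3
G(22) = mex{3,1,0,1} = 2
G(23) = mex{2,2,1,0} = 3
G(24) = mex{3,3,2,1} = 0
G(25) = mex{0,2,3,2} = 1
G(n+12) = G(n) holds for n = 0,…,6 (a full window of length max(S) = 7), so the sequence is purely periodic with period 12.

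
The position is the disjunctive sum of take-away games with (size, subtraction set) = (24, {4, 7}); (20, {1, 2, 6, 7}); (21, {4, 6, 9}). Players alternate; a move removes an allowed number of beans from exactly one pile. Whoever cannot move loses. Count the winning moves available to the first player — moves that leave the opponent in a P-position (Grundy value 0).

Pile A, S = {4, 7}:
G(0) = 0
G(1) = mex{} = 0
G(2) = mex{} = 0
G(3) = mex{} = 0
G(4) = mex{0} = 1
G(5) = mex{0} = 1
G(6) = mex{0} = 1
G(7) = mex{0,0} = 1
G(8) = mex{1,0} = 2
G(9) = mex{1,0} = 2
G(10) = mex{1,0} = 2
G(11) = mex{1,1} = 0
G(12) = mex{2,1} = 0
G(13) = mex{2,1} = 0
G(14) = mex{2,1} = 0
G(15) = mex{0,2} = 1
G(16) = mex{0,2} = 1
G(17) = mex{0,2} = 1
G(18) = mex{0,0} = 1
G(19) = mex{1,0} = 2
G(20) = mex{1,0} = 2
G(21) = mex{1,0} = 2
G(22) = mex{1,1} = 0
G(23) = mex{2,1} = 0
G(24) = mex{2,1} = 0
G_A(24) = 0.
Pile B, S = {1, 2, 6, 7}:
n :  0  1  2  3  4  5  6  7  8  9 10 11 12 13 14 15 16 17 18 19 20
G :  0  1  2  0  1  2  3  4  0  1  2  0  1  2  3  4  0  1  2  0  1
G_B(20) = 1.
Pile C, S = {4, 6, 9}:
G(0) = 0
G(1) = mex{} = 0
G(2) = mex{} = 0
G(3) = mex{} = 0
G(4) = mex{0} = 1
G(5) = mex{0} = 1
G(6) = mex{0,0} = 1
G(7) = mex{0,0} = 1
G(8) = mex{1,0} = 2
G(9) = mex{1,0,0} = 2
G(10) = mex{1,1,0} = 2
G(11) = mex{1,1,0} = 2
G(12) = mex{2,1,0} = 3
G(13) = mex{2,1,1} = 0
G(14) = mex{2,2,1} = 0
G(15) = mex{2,2,1} = 0
G(16) = mex{3,2,1} = 0
G(17) = mex{0,2,2} = 1
G(18) = mex{0,3,2} = 1
G(19) = mex{0,0,2} = 1
G(20) = mex{0,0,2} = 1
G(21) = mex{1,0,3} = 2
G_C(21) = 2.
Combined Grundy value = 0 ⊕ 1 ⊕ 2 = 3.
A winning move leaves total XOR = 0, i.e. changes one component's Grundy value g to g ⊕ X where X is the current total.
Pile A: need g' = 0⊕3 = 3. Options: 24−4→G=2, 24−7→G=1. Hits: 0.
Pile B: need g' = 1⊕3 = 2. Options: 20−1→G=0, 20−2→G=2, 20−6→G=3, 20−7→G=2. Hits: 2.
Pile C: need g' = 2⊕3 = 1. Options: 21−4→G=1, 21−6→G=0, 21−9→G=3. Hits: 1.

3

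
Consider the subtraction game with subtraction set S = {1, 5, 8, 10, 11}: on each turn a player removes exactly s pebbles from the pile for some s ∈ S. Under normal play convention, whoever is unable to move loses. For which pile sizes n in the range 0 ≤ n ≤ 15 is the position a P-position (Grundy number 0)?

n :  0  1  2  3  4  5  6  7  8  9 10 11 12 13 14 15
G :  0  1  0  1  0  1  0  1  2  3  2  3  2  3  2  3
P-positions are exactly the n with G(n) = 0.

0, 2, 4, 6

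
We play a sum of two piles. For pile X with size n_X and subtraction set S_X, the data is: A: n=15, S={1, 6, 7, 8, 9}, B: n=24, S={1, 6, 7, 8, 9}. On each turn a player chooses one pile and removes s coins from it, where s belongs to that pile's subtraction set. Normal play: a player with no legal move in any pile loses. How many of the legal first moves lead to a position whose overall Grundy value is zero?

Pile A, S = {1, 6, 7, 8, 9}:
G(0) = 0
G(1) = mex{0} = 1
G(2) = mex{1} = 0
G(3) = mex{0} = 1
G(4) = mex{1} = 0
G(5) = mex{0} = 1
G(6) = mex{1,0} = 2
G(7) = mex{2,1,0} = 3
G(8) = mex{3,0,1,0} = 2
G(9) = mex{2,1,0,1,0} = 3
G(10) = mex{3,0,1,0,1} = 2
G(11) = mex{2,1,0,1,0} = 3
G(12) = mex{3,2,1,0,1} = 4
G(13) = mex{4,3,2,1,0} = 5
G(14) = mex{5,2,3,2,1} = 0
G(15) = mex{0,3,2,3,2} = 1
G_A(15) = 1.
Pile B, S = {1, 6, 7, 8, 9}:
n :  0  1  2  3  4  5  6  7  8  9 10 11 12 13 14 15 16 17 18 19 20 21 22 23 24
G :  0  1  0  1  0  1  2  3  2  3  2  3  4  5  0  1  0  1  0  1  2  3  2  3  2
G_B(24) = 2.
Combined Grundy value = 1 ⊕ 2 = 3.
A winning move leaves total XOR = 0, i.e. changes one component's Grundy value g to g ⊕ X where X is the current total.
Pile A: need g' = 1⊕3 = 2. Options: 15−1→G=0, 15−6→G=3, 15−7→G=2, 15−8→G=3, 15−9→G=2. Hits: 2.
Pile B: need g' = 2⊕3 = 1. Options: 24−1→G=3, 24−6→G=0, 24−7→G=1, 24−8→G=0, 24−9→G=1. Hits: 2.

4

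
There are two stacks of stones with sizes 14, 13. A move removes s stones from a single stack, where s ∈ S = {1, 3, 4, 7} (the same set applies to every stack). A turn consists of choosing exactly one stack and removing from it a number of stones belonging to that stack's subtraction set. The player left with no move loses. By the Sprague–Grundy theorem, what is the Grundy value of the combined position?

1

All stacks use S = {1, 3, 4, 7}:
G(0) = 0
G(1) = mex{0} = 1
G(2) = mex{1} = 0
G(3) = mex{0,0} = 1
G(4) = mex{1,1,0} = 2
G(5) = mex{2,0,1} = 3
G(6) = mex{3,1,0} = 2
G(7) = mex{2,2,1,0} = 3
G(8) = mex{3,3,2,1} = 0
G(9) = mex{0,2,3,0} = 1
G(10) = mex{1,3,2,1} = 0
G(11) = mex{0,0,3,2} = 1
G(12) = mex{1,1,0,3} = 2
G(13) = mex{2,0,1,2} = 3
G(14) = mex{3,1,0,3} = 2
Stack A: G(14) = 2.
Stack B: G(13) = 3.
Combined Grundy value = 2 ⊕ 3 = 1.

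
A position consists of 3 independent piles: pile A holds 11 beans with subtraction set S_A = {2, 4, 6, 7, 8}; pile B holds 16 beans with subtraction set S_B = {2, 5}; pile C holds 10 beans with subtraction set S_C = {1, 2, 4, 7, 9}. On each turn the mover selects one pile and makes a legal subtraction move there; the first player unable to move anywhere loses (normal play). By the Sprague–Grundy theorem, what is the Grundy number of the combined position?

Pile A, S = {2, 4, 6, 7, 8}:
G(0) = 0
G(1) = mex{} = 0
G(2) = mex{0} = 1
G(3) = mex{0} = 1
G(4) = mex{1,0} = 2
G(5) = mex{1,0} = 2
G(6) = mex{2,1,0} = 3
G(7) = mex{2,1,0,0} = 3
G(8) = mex{3,2,1,0,0} = 4
G(9) = mex{3,2,1,1,0} = 4
G(10) = mex{4,3,2,1,1} = 0
G(11) = mex{4,3,2,2,1} = 0
G_A(11) = 0.
Pile B, S = {2, 5}:
n :  0  1  2  3  4  5  6  7  8  9 10 11 12 13 14 15 16
G :  0  0  1  1  0  2  1  0  0  1  1  0  2  1  0  0  1
G_B(16) = 1.
Pile C, S = {1, 2, 4, 7, 9}:
G(0) = 0
G(1) = mex{0} = 1
G(2) = mex{1,0} = 2
G(3) = mex{2,1} = 0
G(4) = mex{0,2,0} = 1
G(5) = mex{1,0,1} = 2
G(6) = mex{2,1,2} = 0
G(7) = mex{0,2,0,0} = 1
G(8) = mex{1,0,1,1} = 2
G(9) = mex{2,1,2,2,0} = 3
G(10) = mex{3,2,0,0,1} = 4
G_C(10) = 4.
Combined Grundy value = 0 ⊕ 1 ⊕ 4 = 5.

5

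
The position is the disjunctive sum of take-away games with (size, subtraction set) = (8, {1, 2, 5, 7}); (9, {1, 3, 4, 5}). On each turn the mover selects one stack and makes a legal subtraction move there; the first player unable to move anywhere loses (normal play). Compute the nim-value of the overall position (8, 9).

Stack A, S = {1, 2, 5, 7}:
G(0) = 0
G(1) = mex{0} = 1
G(2) = mex{1,0} = 2
G(3) = mex{2,1} = 0
G(4) = mex{0,2} = 1
G(5) = mex{1,0,0} = 2
G(6) = mex{2,1,1} = 0
G(7) = mex{0,2,2,0} = 1
G(8) = mex{1,0,0,1} = 2
G_A(8) = 2.
Stack B, S = {1, 3, 4, 5}:
n : 0 1 2 3 4 5 6 7 8 9
G : 0 1 0 1 2 3 2 3 0 1
G_B(9) = 1.
Combined Grundy value = 2 ⊕ 1 = 3.

3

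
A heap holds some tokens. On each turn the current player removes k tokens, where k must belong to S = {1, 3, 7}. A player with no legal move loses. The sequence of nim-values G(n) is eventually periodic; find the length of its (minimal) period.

G(0) = 0
G(1) = mex{0} = 1
G(2) = mex{1} = 0
G(3) = mex{0,0} = 1
G(4) = mex{1,1} = 0
G(5) = mex{0,0} = 1
G(6) = mex{1,1} = 0
G(7) = mex{0,0,0} = 1
G(8) = mex{1,1,1} = 0
G(9) = mex{0,0,0} = 1
G(10) = mex{1,1,1} = 0
G(11) = mex{0,0,0} = 1
G(12) = mex{1,1,1} = 0
G(13) = mex{0,0,0} = 1
G(14) = mex{1,1,1} = 0
G(n+2) = G(n) holds for n = 0,…,6 (a full window of length max(S) = 7), so the sequence is purely periodic with period 2.

2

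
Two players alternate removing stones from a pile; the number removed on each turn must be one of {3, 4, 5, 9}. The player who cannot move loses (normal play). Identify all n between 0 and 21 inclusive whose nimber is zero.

0, 1, 2, 8, 14, 15, 16

G(0) = 0
G(1) = mex{} = 0
G(2) = mex{} = 0
G(3) = mex{0} = 1
G(4) = mex{0,0} = 1
G(5) = mex{0,0,0} = 1
G(6) = mex{1,0,0} = 2
G(7) = mex{1,1,0} = 2
G(8) = mex{1,1,1} = 0
G(9) = mex{2,1,1,0} = 3
G(10) = mex{2,2,1,0} = 3
G(11) = mex{0,2,2,0} = 1
G(12) = mex{3,0,2,1} = 4
G(13) = mex{3,3,0,1} = 2
G(14) = mex{1,3,3,1} = 0
G(15) = mex{4,1,3,2} = 0
G(16) = mex{2,4,1,2} = 0
G(17) = mex{0,2,4,0} = 1
G(18) = mex{0,0,2,3} = 1
G(19) = mex{0,0,0,3} = 1
G(20) = mex{1,0,0,1} = 2
G(21) = mex{1,1,0,4} = 2
P-positions are exactly the n with G(n) = 0.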